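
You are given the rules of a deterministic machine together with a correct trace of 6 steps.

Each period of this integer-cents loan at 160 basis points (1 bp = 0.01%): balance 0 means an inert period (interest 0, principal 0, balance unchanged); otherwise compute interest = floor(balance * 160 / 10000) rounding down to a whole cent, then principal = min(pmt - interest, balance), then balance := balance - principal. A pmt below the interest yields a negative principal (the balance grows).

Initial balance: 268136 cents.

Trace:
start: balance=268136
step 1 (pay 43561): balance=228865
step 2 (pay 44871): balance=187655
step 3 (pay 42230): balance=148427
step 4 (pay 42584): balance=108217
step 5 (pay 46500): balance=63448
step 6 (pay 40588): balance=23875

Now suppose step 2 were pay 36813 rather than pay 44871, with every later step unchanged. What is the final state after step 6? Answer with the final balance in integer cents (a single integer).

32461

(re-executing from step 2 with the substitution; state before step 2: balance=228865)
step 2 (pay 36813): balance=195713
step 3 (pay 42230): balance=156614
step 4 (pay 42584): balance=116535
step 5 (pay 46500): balance=71899
step 6 (pay 40588): balance=32461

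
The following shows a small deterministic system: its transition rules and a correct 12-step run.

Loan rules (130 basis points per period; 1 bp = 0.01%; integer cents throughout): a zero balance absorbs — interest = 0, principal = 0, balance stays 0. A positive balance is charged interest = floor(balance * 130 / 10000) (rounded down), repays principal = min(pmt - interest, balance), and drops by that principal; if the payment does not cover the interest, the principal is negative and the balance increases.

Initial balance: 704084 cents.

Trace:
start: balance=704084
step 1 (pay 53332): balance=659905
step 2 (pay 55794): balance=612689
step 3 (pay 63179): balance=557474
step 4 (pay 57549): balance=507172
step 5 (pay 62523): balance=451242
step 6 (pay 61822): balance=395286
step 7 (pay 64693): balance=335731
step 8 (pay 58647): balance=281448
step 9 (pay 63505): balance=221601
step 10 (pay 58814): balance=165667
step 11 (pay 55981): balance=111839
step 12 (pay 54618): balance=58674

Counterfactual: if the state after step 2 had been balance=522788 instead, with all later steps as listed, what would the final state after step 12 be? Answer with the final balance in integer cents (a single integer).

state after step 2 := balance=522788
step 3 (pay 63179): balance=466405
step 4 (pay 57549): balance=414919
step 5 (pay 62523): balance=357789
step 6 (pay 61822): balance=300618
step 7 (pay 64693): balance=239833
step 8 (pay 58647): balance=184303
step 9 (pay 63505): balance=123193
step 10 (pay 58814): balance=65980
step 11 (pay 55981): balance=10856
step 12 (pay 54618): balance=0

0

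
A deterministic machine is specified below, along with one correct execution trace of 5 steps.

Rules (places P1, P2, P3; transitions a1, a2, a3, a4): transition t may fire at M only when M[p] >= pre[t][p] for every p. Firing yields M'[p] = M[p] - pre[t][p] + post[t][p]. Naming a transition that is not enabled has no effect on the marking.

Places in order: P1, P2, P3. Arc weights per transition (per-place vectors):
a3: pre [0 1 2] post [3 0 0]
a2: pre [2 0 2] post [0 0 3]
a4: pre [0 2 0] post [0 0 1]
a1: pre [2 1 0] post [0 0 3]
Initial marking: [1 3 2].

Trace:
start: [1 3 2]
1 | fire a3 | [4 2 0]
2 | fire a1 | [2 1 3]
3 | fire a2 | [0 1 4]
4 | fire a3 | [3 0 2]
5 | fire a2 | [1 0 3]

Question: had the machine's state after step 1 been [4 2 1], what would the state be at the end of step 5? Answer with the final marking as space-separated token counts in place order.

1 0 4

state after step 1 := [4 2 1]
2 | fire a1 | [2 1 4]
3 | fire a2 | [0 1 5]
4 | fire a3 | [3 0 3]
5 | fire a2 | [1 0 4]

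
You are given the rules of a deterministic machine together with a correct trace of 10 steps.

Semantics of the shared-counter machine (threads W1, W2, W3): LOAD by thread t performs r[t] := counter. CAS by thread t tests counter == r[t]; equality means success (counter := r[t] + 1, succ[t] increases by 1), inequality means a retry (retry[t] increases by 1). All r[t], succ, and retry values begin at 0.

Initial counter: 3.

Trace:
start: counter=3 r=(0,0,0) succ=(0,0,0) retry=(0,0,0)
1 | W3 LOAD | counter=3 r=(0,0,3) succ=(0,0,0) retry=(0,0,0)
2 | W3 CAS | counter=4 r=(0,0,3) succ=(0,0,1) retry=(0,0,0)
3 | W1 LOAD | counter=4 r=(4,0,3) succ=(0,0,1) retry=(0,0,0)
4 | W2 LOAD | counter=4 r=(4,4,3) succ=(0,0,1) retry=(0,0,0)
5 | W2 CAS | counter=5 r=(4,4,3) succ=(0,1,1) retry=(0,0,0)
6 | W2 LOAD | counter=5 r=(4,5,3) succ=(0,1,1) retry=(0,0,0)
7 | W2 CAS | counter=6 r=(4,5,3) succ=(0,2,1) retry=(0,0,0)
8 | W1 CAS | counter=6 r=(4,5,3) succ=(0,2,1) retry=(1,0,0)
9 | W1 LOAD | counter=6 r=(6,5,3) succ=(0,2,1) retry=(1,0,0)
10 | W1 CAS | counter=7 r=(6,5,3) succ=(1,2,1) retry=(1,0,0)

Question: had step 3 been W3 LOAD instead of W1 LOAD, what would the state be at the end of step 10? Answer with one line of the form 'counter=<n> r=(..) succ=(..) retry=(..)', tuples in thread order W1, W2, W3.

(re-executing from step 3 with the substitution; state before step 3: counter=4 r=(0,0,3) succ=(0,0,1) retry=(0,0,0))
3 | W3 LOAD | counter=4 r=(0,0,4) succ=(0,0,1) retry=(0,0,0)
4 | W2 LOAD | counter=4 r=(0,4,4) succ=(0,0,1) retry=(0,0,0)
5 | W2 CAS | counter=5 r=(0,4,4) succ=(0,1,1) retry=(0,0,0)
6 | W2 LOAD | counter=5 r=(0,5,4) succ=(0,1,1) retry=(0,0,0)
7 | W2 CAS | counter=6 r=(0,5,4) succ=(0,2,1) retry=(0,0,0)
8 | W1 CAS | counter=6 r=(0,5,4) succ=(0,2,1) retry=(1,0,0)
9 | W1 LOAD | counter=6 r=(6,5,4) succ=(0,2,1) retry=(1,0,0)
10 | W1 CAS | counter=7 r=(6,5,4) succ=(1,2,1) retry=(1,0,0)

counter=7 r=(6,5,4) succ=(1,2,1) retry=(1,0,0)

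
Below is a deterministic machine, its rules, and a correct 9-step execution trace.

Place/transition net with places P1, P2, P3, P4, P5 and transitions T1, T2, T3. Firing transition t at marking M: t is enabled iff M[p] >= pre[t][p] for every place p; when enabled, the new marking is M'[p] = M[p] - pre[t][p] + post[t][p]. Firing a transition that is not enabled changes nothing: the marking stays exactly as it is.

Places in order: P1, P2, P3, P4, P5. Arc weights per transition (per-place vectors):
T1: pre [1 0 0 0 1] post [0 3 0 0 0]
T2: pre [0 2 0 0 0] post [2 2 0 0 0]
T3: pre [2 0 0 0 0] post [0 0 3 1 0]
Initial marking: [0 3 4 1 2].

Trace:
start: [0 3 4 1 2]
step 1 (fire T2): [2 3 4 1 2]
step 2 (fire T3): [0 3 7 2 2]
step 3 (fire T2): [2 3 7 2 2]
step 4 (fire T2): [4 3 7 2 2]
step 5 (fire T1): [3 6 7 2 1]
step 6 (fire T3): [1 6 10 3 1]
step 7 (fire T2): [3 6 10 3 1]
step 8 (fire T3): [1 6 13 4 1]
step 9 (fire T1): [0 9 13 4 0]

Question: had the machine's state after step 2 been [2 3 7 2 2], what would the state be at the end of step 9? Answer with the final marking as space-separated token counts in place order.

2 9 13 4 0

state after step 2 := [2 3 7 2 2]
step 3 (fire T2): [4 3 7 2 2]
step 4 (fire T2): [6 3 7 2 2]
step 5 (fire T1): [5 6 7 2 1]
step 6 (fire T3): [3 6 10 3 1]
step 7 (fire T2): [5 6 10 3 1]
step 8 (fire T3): [3 6 13 4 1]
step 9 (fire T1): [2 9 13 4 0]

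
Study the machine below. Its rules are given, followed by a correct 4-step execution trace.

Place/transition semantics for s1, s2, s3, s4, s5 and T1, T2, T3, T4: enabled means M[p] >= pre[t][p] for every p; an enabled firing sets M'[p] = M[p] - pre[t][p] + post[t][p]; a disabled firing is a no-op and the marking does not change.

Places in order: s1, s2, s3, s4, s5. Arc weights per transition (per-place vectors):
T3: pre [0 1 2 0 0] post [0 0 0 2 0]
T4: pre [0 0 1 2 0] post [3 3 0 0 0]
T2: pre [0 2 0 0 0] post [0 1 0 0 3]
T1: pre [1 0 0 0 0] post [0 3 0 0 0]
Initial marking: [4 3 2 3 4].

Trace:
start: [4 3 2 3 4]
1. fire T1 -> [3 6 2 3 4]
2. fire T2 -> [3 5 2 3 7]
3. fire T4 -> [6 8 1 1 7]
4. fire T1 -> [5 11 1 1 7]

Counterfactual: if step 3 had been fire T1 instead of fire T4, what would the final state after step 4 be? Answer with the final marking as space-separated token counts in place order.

(re-executing from step 3 with the substitution; state before step 3: [3 5 2 3 7])
3. fire T1 -> [2 8 2 3 7]
4. fire T1 -> [1 11 2 3 7]

1 11 2 3 7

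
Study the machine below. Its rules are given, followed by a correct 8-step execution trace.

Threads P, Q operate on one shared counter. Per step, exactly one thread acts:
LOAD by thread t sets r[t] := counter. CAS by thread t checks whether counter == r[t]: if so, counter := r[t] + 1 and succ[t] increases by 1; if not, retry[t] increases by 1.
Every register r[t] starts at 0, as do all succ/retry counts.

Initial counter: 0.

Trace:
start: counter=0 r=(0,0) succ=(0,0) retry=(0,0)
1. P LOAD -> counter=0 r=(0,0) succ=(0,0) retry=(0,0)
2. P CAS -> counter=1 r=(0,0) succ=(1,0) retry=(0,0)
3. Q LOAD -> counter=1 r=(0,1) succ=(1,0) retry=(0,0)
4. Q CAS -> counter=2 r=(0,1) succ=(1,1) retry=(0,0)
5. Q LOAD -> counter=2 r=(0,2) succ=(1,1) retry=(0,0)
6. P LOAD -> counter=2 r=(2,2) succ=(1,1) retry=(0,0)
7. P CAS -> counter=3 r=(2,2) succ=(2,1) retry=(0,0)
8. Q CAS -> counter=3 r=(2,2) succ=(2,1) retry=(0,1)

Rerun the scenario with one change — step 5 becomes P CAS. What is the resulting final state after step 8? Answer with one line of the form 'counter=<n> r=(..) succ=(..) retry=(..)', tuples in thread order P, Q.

(re-executing from step 5 with the substitution; state before step 5: counter=2 r=(0,1) succ=(1,1) retry=(0,0))
5. P CAS -> counter=2 r=(0,1) succ=(1,1) retry=(1,0)
6. P LOAD -> counter=2 r=(2,1) succ=(1,1) retry=(1,0)
7. P CAS -> counter=3 r=(2,1) succ=(2,1) retry=(1,0)
8. Q CAS -> counter=3 r=(2,1) succ=(2,1) retry=(1,1)

counter=3 r=(2,1) succ=(2,1) retry=(1,1)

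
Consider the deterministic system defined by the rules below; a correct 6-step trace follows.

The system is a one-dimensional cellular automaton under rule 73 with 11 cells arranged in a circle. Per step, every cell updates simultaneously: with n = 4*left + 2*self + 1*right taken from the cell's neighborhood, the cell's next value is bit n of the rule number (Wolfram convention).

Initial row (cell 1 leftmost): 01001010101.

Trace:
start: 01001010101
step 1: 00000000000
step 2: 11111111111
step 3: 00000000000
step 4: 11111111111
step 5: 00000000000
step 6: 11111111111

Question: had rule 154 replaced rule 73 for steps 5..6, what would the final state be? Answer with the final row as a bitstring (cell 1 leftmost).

(re-executing steps 5..6 under rule 154; state before step 5: 11111111111)
step 5: 11111111111
step 6: 11111111111

11111111111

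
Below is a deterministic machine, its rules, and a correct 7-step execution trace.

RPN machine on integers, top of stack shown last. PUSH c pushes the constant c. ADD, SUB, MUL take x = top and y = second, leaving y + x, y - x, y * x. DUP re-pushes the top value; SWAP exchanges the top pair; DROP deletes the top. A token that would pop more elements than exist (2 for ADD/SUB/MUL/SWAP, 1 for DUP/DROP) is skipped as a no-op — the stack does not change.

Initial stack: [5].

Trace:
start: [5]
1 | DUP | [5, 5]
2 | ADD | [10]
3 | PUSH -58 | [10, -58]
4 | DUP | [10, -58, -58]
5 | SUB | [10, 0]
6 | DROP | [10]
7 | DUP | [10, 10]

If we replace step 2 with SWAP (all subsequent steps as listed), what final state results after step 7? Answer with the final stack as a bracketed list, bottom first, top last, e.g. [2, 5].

(re-executing from step 2 with the substitution; state before step 2: [5, 5])
2 | SWAP | [5, 5]
3 | PUSH -58 | [5, 5, -58]
4 | DUP | [5, 5, -58, -58]
5 | SUB | [5, 5, 0]
6 | DROP | [5, 5]
7 | DUP | [5, 5, 5]

[5, 5, 5]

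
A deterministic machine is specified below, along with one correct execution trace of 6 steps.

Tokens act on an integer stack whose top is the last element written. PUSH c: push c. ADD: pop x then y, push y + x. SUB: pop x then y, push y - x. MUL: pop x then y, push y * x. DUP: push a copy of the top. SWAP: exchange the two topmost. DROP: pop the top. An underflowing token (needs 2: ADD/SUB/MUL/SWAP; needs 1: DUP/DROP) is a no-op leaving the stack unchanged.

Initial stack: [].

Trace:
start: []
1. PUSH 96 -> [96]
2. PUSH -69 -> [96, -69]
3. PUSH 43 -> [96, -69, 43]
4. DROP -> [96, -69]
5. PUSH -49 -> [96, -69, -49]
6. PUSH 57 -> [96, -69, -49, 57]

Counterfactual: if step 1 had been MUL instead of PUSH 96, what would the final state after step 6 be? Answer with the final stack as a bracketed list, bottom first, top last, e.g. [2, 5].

[-69, -49, 57]

(re-executing from step 1 with the substitution; state before step 1: [])
1. MUL -> []
2. PUSH -69 -> [-69]
3. PUSH 43 -> [-69, 43]
4. DROP -> [-69]
5. PUSH -49 -> [-69, -49]
6. PUSH 57 -> [-69, -49, 57]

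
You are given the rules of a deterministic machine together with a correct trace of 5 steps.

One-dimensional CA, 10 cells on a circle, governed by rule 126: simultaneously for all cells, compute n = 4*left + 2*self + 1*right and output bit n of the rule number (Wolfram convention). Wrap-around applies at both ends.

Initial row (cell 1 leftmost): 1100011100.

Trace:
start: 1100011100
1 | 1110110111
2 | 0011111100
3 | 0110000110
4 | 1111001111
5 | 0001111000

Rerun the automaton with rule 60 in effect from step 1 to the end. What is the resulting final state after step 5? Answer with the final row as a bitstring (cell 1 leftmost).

(re-executing steps 1..5 under rule 60; state before step 1: 1100011100)
1 | 1010010010
2 | 1111011011
3 | 0000110110
4 | 0000101101
5 | 1000111011

1000111011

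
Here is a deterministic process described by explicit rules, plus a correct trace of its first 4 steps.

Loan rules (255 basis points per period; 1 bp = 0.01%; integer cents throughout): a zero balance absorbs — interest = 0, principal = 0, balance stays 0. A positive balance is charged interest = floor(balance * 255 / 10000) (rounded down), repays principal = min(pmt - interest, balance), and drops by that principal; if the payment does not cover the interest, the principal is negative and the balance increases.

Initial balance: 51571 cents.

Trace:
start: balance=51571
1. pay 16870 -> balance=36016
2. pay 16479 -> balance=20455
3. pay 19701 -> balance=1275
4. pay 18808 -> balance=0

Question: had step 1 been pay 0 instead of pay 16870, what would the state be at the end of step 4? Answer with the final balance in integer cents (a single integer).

692

(re-executing from step 1 with the substitution; state before step 1: balance=51571)
1. pay 0 -> balance=52886
2. pay 16479 -> balance=37755
3. pay 19701 -> balance=19016
4. pay 18808 -> balance=692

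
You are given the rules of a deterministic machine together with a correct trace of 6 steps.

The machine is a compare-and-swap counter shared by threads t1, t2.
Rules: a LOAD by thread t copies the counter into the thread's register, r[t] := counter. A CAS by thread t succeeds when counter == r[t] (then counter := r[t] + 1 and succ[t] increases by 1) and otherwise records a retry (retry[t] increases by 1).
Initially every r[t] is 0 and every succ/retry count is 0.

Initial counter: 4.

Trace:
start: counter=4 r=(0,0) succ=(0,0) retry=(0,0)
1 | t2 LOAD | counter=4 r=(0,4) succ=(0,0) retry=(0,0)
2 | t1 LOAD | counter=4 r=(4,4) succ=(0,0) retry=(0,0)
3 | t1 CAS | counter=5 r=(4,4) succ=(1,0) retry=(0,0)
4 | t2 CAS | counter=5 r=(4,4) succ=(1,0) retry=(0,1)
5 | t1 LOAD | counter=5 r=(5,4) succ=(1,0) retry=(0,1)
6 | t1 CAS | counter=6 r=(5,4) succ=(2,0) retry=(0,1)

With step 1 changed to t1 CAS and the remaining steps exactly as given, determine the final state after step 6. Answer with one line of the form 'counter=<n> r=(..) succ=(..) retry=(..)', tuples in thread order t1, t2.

counter=6 r=(5,0) succ=(2,0) retry=(1,1)

(re-executing from step 1 with the substitution; state before step 1: counter=4 r=(0,0) succ=(0,0) retry=(0,0))
1 | t1 CAS | counter=4 r=(0,0) succ=(0,0) retry=(1,0)
2 | t1 LOAD | counter=4 r=(4,0) succ=(0,0) retry=(1,0)
3 | t1 CAS | counter=5 r=(4,0) succ=(1,0) retry=(1,0)
4 | t2 CAS | counter=5 r=(4,0) succ=(1,0) retry=(1,1)
5 | t1 LOAD | counter=5 r=(5,0) succ=(1,0) retry=(1,1)
6 | t1 CAS | counter=6 r=(5,0) succ=(2,0) retry=(1,1)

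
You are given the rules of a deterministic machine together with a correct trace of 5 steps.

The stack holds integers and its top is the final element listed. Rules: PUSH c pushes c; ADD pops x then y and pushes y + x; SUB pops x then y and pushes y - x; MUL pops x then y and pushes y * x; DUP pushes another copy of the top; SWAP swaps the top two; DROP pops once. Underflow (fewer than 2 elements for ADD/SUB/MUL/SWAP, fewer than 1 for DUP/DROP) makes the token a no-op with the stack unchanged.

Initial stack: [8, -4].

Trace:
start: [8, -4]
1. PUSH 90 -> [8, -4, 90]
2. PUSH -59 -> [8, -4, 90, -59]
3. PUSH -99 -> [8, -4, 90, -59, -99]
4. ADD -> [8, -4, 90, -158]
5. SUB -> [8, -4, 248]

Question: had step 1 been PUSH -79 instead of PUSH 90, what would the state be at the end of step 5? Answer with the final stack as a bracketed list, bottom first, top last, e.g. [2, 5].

(re-executing from step 1 with the substitution; state before step 1: [8, -4])
1. PUSH -79 -> [8, -4, -79]
2. PUSH -59 -> [8, -4, -79, -59]
3. PUSH -99 -> [8, -4, -79, -59, -99]
4. ADD -> [8, -4, -79, -158]
5. SUB -> [8, -4, 79]

[8, -4, 79]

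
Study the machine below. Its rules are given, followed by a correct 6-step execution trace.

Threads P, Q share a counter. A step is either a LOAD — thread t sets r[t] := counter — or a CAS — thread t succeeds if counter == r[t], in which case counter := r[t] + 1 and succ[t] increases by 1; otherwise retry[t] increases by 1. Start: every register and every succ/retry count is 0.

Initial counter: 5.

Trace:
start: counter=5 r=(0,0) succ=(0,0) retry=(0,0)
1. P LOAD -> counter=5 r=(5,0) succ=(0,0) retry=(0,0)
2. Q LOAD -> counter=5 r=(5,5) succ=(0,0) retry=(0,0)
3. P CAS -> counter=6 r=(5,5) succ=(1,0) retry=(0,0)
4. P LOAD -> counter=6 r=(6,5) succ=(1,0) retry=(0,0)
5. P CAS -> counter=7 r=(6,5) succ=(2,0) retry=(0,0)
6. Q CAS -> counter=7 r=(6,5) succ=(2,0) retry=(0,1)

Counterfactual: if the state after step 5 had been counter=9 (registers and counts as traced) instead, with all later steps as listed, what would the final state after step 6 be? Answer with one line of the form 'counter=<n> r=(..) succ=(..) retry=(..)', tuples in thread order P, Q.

state after step 5 := counter=9 r=(6,5) succ=(2,0) retry=(0,0)
6. Q CAS -> counter=9 r=(6,5) succ=(2,0) retry=(0,1)

counter=9 r=(6,5) succ=(2,0) retry=(0,1)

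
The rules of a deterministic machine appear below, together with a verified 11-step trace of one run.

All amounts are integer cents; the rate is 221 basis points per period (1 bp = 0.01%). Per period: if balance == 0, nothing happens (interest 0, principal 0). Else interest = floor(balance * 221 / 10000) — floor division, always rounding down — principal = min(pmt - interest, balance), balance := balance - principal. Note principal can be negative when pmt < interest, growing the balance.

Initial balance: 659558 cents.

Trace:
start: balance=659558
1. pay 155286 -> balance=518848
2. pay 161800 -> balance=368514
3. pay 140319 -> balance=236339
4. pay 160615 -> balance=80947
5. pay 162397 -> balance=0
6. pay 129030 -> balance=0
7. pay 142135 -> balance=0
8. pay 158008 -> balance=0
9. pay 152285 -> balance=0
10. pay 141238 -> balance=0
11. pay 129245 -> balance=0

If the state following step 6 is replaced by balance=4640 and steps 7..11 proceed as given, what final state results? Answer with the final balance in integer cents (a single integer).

0

state after step 6 := balance=4640
7. pay 142135 -> balance=0
8. pay 158008 -> balance=0
9. pay 152285 -> balance=0
10. pay 141238 -> balance=0
11. pay 129245 -> balance=0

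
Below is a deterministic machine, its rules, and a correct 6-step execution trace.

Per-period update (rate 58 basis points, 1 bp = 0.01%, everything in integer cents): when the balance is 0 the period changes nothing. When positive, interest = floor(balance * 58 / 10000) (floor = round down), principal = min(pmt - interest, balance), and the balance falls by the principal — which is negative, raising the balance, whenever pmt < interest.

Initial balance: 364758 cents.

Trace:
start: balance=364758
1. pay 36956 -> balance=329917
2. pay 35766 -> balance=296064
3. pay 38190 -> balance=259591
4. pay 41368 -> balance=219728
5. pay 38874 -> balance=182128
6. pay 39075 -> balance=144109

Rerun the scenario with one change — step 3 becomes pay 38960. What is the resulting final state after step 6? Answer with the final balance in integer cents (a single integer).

143325

(re-executing from step 3 with the substitution; state before step 3: balance=296064)
3. pay 38960 -> balance=258821
4. pay 41368 -> balance=218954
5. pay 38874 -> balance=181349
6. pay 39075 -> balance=143325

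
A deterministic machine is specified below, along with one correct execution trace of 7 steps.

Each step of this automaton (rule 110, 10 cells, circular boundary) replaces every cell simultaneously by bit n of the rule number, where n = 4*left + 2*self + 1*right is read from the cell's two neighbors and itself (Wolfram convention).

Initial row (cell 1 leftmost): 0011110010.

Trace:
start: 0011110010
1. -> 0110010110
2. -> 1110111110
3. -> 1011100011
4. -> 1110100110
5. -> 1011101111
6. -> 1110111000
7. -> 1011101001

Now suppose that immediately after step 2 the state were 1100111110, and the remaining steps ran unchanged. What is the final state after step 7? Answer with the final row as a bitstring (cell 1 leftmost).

state after step 2 := 1100111110
3. -> 1101100011
4. -> 0111100110
5. -> 1100101110
6. -> 1101111011
7. -> 0111001110

0111001110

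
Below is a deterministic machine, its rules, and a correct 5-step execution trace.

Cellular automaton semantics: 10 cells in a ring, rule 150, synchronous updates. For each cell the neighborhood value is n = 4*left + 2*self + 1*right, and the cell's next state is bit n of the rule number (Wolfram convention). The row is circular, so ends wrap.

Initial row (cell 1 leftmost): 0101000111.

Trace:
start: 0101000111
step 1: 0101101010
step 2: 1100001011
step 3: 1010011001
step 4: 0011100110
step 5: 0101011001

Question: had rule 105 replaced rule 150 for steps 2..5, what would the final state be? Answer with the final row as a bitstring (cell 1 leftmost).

(re-executing steps 2..5 under rule 105; state before step 2: 0101101010)
step 2: 0011110100
step 3: 1010011001
step 4: 1100011001
step 5: 0101011001

0101011001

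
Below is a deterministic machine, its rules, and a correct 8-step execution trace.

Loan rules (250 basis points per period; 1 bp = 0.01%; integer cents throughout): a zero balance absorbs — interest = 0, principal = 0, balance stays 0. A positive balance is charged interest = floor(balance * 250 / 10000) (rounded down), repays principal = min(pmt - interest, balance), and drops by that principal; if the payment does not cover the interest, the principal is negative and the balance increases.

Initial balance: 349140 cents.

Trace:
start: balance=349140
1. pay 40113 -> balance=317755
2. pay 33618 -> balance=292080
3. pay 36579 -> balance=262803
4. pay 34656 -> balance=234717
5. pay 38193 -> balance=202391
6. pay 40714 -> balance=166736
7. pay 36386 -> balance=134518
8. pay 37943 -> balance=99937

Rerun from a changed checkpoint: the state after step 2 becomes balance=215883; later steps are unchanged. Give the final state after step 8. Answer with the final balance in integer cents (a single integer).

11572

state after step 2 := balance=215883
3. pay 36579 -> balance=184701
4. pay 34656 -> balance=154662
5. pay 38193 -> balance=120335
6. pay 40714 -> balance=82629
7. pay 36386 -> balance=48308
8. pay 37943 -> balance=11572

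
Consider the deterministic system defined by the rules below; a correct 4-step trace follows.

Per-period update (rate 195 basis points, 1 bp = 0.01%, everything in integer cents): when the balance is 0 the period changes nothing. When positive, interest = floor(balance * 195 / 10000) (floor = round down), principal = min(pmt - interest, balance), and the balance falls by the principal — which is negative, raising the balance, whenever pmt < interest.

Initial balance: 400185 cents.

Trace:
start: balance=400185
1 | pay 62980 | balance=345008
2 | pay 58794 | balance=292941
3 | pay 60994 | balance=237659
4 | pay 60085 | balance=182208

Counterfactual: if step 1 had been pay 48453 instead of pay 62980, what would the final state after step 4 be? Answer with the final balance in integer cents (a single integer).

197601

(re-executing from step 1 with the substitution; state before step 1: balance=400185)
1 | pay 48453 | balance=359535
2 | pay 58794 | balance=307751
3 | pay 60994 | balance=252758
4 | pay 60085 | balance=197601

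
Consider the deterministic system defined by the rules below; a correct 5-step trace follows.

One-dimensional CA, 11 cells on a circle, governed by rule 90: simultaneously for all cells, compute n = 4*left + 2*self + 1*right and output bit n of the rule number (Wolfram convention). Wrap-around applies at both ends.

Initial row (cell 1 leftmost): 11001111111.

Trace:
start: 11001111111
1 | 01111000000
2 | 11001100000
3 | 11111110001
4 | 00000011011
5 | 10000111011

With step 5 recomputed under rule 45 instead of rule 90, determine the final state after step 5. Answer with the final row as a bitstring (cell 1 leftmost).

(re-executing step 5 under rule 45; state before step 5: 00000011011)
5 | 01111010110

01111010110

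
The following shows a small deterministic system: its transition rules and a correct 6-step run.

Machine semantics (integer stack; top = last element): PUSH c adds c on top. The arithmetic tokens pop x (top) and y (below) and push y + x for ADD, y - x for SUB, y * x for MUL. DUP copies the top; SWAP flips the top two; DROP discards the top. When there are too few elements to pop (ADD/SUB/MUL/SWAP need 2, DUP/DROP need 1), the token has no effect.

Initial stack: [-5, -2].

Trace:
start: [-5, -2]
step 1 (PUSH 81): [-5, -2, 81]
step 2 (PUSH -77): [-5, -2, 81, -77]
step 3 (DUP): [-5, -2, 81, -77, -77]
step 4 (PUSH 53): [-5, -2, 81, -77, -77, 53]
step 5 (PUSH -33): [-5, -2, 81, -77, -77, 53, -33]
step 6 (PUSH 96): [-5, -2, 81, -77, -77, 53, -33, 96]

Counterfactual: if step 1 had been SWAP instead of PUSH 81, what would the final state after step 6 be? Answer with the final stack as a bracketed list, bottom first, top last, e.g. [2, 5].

(re-executing from step 1 with the substitution; state before step 1: [-5, -2])
step 1 (SWAP): [-2, -5]
step 2 (PUSH -77): [-2, -5, -77]
step 3 (DUP): [-2, -5, -77, -77]
step 4 (PUSH 53): [-2, -5, -77, -77, 53]
step 5 (PUSH -33): [-2, -5, -77, -77, 53, -33]
step 6 (PUSH 96): [-2, -5, -77, -77, 53, -33, 96]

[-2, -5, -77, -77, 53, -33, 96]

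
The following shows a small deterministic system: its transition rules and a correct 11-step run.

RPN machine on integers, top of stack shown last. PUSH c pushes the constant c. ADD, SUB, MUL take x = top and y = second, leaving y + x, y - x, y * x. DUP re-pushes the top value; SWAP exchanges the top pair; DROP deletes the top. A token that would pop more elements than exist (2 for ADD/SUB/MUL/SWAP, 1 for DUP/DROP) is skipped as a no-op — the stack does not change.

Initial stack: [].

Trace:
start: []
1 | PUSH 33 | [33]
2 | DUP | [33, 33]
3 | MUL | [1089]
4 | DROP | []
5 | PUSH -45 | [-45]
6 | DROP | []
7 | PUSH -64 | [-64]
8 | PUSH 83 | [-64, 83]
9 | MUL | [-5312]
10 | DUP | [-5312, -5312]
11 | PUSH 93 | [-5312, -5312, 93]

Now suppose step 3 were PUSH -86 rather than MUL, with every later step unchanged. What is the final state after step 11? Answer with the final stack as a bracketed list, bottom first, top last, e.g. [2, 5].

(re-executing from step 3 with the substitution; state before step 3: [33, 33])
3 | PUSH -86 | [33, 33, -86]
4 | DROP | [33, 33]
5 | PUSH -45 | [33, 33, -45]
6 | DROP | [33, 33]
7 | PUSH -64 | [33, 33, -64]
8 | PUSH 83 | [33, 33, -64, 83]
9 | MUL | [33, 33, -5312]
10 | DUP | [33, 33, -5312, -5312]
11 | PUSH 93 | [33, 33, -5312, -5312, 93]

[33, 33, -5312, -5312, 93]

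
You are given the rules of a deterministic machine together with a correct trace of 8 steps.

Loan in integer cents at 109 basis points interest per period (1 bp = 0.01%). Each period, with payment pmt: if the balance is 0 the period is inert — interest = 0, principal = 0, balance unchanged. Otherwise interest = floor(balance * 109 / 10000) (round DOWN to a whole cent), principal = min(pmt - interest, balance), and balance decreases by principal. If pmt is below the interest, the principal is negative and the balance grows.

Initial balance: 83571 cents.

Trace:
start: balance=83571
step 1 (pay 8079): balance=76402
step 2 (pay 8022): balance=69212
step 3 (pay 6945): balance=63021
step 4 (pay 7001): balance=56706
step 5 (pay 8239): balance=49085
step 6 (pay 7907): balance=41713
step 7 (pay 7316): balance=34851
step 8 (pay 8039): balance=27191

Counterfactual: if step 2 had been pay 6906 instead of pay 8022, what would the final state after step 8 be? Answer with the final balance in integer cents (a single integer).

28382

(re-executing from step 2 with the substitution; state before step 2: balance=76402)
step 2 (pay 6906): balance=70328
step 3 (pay 6945): balance=64149
step 4 (pay 7001): balance=57847
step 5 (pay 8239): balance=50238
step 6 (pay 7907): balance=42878
step 7 (pay 7316): balance=36029
step 8 (pay 8039): balance=28382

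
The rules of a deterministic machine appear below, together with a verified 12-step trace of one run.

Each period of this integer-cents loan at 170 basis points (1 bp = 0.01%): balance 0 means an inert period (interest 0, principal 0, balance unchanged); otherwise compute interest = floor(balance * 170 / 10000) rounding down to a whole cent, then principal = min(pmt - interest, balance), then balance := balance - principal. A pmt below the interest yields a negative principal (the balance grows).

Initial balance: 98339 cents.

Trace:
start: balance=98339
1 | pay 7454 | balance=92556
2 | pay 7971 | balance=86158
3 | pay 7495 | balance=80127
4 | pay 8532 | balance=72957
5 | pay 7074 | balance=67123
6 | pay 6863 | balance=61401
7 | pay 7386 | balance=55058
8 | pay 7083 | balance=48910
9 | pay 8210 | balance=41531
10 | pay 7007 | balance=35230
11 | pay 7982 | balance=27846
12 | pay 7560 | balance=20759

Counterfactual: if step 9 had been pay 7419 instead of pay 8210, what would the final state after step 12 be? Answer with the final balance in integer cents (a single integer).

21591

(re-executing from step 9 with the substitution; state before step 9: balance=48910)
9 | pay 7419 | balance=42322
10 | pay 7007 | balance=36034
11 | pay 7982 | balance=28664
12 | pay 7560 | balance=21591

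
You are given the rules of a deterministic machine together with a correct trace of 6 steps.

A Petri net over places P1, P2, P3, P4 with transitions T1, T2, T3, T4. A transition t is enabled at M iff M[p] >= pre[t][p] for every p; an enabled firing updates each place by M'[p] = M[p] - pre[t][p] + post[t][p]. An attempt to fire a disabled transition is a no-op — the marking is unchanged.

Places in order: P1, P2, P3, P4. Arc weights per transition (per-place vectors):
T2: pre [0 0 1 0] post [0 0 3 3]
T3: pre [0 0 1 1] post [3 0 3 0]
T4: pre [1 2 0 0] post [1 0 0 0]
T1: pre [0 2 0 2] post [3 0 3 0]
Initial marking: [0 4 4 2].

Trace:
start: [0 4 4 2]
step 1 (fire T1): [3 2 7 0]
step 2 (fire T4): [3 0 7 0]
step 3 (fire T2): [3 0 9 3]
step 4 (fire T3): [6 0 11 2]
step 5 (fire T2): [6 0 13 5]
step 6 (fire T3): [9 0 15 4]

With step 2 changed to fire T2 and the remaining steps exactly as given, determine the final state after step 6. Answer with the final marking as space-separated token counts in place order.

9 2 17 7

(re-executing from step 2 with the substitution; state before step 2: [3 2 7 0])
step 2 (fire T2): [3 2 9 3]
step 3 (fire T2): [3 2 11 6]
step 4 (fire T3): [6 2 13 5]
step 5 (fire T2): [6 2 15 8]
step 6 (fire T3): [9 2 17 7]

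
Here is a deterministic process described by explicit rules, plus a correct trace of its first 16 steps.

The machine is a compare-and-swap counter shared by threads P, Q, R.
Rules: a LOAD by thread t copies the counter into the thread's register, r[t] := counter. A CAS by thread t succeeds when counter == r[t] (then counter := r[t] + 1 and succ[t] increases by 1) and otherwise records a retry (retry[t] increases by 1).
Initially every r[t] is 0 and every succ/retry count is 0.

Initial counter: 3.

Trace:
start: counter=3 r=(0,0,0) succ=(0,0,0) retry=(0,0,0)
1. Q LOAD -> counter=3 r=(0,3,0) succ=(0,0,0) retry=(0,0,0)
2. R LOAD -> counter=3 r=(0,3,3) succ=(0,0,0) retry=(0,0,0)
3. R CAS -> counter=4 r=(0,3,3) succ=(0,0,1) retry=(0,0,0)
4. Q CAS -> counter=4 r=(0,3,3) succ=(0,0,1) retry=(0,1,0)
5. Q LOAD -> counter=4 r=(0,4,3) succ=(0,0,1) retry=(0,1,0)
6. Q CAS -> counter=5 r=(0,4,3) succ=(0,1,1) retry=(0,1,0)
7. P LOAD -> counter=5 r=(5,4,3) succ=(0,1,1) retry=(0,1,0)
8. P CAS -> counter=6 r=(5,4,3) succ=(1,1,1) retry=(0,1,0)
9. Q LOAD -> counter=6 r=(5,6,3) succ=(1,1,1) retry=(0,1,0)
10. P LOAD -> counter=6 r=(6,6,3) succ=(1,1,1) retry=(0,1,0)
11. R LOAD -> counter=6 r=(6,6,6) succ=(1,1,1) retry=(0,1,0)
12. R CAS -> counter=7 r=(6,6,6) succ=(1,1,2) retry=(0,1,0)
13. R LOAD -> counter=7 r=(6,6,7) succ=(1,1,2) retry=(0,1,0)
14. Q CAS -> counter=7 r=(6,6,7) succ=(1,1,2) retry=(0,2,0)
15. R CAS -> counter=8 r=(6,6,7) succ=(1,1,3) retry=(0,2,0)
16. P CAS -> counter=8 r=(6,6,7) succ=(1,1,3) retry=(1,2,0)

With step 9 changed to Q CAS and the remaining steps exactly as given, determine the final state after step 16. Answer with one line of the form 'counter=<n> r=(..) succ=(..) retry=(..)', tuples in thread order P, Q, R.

counter=8 r=(6,4,7) succ=(1,1,3) retry=(1,3,0)

(re-executing from step 9 with the substitution; state before step 9: counter=6 r=(5,4,3) succ=(1,1,1) retry=(0,1,0))
9. Q CAS -> counter=6 r=(5,4,3) succ=(1,1,1) retry=(0,2,0)
10. P LOAD -> counter=6 r=(6,4,3) succ=(1,1,1) retry=(0,2,0)
11. R LOAD -> counter=6 r=(6,4,6) succ=(1,1,1) retry=(0,2,0)
12. R CAS -> counter=7 r=(6,4,6) succ=(1,1,2) retry=(0,2,0)
13. R LOAD -> counter=7 r=(6,4,7) succ=(1,1,2) retry=(0,2,0)
14. Q CAS -> counter=7 r=(6,4,7) succ=(1,1,2) retry=(0,3,0)
15. R CAS -> counter=8 r=(6,4,7) succ=(1,1,3) retry=(0,3,0)
16. P CAS -> counter=8 r=(6,4,7) succ=(1,1,3) retry=(1,3,0)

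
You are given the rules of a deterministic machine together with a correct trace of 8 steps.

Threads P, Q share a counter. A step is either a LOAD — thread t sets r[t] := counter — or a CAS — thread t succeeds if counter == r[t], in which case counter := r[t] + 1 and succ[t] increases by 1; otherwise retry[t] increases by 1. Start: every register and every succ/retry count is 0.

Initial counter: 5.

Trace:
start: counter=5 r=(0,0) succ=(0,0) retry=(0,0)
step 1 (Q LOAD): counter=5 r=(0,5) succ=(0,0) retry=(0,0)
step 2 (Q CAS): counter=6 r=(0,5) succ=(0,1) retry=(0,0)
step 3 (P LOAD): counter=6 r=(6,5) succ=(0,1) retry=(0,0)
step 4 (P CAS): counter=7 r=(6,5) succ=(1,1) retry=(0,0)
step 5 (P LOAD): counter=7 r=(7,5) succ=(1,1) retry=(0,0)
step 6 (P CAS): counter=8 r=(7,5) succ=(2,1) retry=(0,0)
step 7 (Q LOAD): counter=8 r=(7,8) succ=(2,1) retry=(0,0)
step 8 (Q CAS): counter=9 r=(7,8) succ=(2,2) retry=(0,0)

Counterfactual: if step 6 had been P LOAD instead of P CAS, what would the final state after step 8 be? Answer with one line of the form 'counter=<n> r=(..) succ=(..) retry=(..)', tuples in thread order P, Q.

counter=8 r=(7,7) succ=(1,2) retry=(0,0)

(re-executing from step 6 with the substitution; state before step 6: counter=7 r=(7,5) succ=(1,1) retry=(0,0))
step 6 (P LOAD): counter=7 r=(7,5) succ=(1,1) retry=(0,0)
step 7 (Q LOAD): counter=7 r=(7,7) succ=(1,1) retry=(0,0)
step 8 (Q CAS): counter=8 r=(7,7) succ=(1,2) retry=(0,0)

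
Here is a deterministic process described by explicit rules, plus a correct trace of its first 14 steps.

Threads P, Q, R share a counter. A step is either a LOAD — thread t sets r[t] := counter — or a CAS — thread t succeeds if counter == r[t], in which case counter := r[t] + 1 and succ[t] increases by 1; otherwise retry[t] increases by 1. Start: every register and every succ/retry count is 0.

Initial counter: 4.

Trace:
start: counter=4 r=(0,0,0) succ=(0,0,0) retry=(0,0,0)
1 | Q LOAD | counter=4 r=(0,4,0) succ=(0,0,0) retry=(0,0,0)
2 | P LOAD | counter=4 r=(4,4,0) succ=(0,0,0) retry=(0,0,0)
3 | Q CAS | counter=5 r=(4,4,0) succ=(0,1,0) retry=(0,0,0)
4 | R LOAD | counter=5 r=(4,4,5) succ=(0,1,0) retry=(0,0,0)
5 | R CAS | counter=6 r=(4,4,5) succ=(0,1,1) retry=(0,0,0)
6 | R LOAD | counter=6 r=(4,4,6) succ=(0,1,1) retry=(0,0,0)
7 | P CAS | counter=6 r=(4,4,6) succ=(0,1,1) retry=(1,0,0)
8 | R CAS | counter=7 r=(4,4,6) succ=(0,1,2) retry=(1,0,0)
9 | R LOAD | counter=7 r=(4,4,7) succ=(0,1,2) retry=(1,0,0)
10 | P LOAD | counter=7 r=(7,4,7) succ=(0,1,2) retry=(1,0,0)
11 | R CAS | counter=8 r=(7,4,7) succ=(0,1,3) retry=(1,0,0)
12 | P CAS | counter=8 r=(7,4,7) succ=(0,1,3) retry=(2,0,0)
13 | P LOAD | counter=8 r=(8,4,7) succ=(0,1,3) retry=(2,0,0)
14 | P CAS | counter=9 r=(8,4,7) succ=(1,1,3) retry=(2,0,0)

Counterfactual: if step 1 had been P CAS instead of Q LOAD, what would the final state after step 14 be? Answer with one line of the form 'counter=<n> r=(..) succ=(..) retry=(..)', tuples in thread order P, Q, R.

(re-executing from step 1 with the substitution; state before step 1: counter=4 r=(0,0,0) succ=(0,0,0) retry=(0,0,0))
1 | P CAS | counter=4 r=(0,0,0) succ=(0,0,0) retry=(1,0,0)
2 | P LOAD | counter=4 r=(4,0,0) succ=(0,0,0) retry=(1,0,0)
3 | Q CAS | counter=4 r=(4,0,0) succ=(0,0,0) retry=(1,1,0)
4 | R LOAD | counter=4 r=(4,0,4) succ=(0,0,0) retry=(1,1,0)
5 | R CAS | counter=5 r=(4,0,4) succ=(0,0,1) retry=(1,1,0)
6 | R LOAD | counter=5 r=(4,0,5) succ=(0,0,1) retry=(1,1,0)
7 | P CAS | counter=5 r=(4,0,5) succ=(0,0,1) retry=(2,1,0)
8 | R CAS | counter=6 r=(4,0,5) succ=(0,0,2) retry=(2,1,0)
9 | R LOAD | counter=6 r=(4,0,6) succ=(0,0,2) retry=(2,1,0)
10 | P LOAD | counter=6 r=(6,0,6) succ=(0,0,2) retry=(2,1,0)
11 | R CAS | counter=7 r=(6,0,6) succ=(0,0,3) retry=(2,1,0)
12 | P CAS | counter=7 r=(6,0,6) succ=(0,0,3) retry=(3,1,0)
13 | P LOAD | counter=7 r=(7,0,6) succ=(0,0,3) retry=(3,1,0)
14 | P CAS | counter=8 r=(7,0,6) succ=(1,0,3) retry=(3,1,0)

counter=8 r=(7,0,6) succ=(1,0,3) retry=(3,1,0)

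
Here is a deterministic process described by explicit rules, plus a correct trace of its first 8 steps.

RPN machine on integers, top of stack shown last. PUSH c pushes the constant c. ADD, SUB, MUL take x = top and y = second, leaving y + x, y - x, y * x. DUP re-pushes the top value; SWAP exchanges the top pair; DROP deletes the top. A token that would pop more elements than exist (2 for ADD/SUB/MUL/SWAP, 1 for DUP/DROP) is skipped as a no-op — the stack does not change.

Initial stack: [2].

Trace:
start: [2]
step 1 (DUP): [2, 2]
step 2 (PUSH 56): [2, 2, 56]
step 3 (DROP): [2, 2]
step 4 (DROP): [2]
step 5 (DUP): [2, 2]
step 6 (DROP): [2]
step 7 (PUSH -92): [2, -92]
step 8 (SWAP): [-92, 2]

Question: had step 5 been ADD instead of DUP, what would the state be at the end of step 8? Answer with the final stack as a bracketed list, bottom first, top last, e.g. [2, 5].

(re-executing from step 5 with the substitution; state before step 5: [2])
step 5 (ADD): [2]
step 6 (DROP): []
step 7 (PUSH -92): [-92]
step 8 (SWAP): [-92]

[-92]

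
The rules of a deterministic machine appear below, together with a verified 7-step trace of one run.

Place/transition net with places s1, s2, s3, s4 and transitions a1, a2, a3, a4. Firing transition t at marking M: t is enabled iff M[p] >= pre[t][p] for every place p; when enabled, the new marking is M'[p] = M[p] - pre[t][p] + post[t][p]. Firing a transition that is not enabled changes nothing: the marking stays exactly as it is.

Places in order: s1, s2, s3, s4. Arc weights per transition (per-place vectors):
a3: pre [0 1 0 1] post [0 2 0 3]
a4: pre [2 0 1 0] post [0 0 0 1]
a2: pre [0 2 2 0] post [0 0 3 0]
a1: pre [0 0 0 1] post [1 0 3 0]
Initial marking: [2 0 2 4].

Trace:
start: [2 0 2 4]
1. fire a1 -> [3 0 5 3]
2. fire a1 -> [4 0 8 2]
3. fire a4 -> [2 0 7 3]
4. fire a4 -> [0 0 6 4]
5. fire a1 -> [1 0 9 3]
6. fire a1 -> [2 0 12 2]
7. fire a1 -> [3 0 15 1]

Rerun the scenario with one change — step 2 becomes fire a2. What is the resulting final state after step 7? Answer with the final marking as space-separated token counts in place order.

(re-executing from step 2 with the substitution; state before step 2: [3 0 5 3])
2. fire a2 -> [3 0 5 3]
3. fire a4 -> [1 0 4 4]
4. fire a4 -> [1 0 4 4]
5. fire a1 -> [2 0 7 3]
6. fire a1 -> [3 0 10 2]
7. fire a1 -> [4 0 13 1]

4 0 13 1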